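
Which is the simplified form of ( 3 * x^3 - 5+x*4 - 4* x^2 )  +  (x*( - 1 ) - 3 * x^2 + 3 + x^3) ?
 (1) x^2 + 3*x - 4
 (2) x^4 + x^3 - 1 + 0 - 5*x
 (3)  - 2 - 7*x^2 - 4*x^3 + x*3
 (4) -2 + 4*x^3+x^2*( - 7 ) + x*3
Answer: 4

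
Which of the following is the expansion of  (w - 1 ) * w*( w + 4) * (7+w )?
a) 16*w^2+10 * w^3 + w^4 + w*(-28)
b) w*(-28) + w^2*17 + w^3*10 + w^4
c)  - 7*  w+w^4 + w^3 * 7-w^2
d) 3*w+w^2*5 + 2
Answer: b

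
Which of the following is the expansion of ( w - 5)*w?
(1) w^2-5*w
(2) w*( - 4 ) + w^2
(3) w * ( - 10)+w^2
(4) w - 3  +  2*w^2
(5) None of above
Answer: 1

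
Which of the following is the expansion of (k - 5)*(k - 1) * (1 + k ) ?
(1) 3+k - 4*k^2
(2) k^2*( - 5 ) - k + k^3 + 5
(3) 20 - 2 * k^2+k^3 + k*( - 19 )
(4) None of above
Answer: 2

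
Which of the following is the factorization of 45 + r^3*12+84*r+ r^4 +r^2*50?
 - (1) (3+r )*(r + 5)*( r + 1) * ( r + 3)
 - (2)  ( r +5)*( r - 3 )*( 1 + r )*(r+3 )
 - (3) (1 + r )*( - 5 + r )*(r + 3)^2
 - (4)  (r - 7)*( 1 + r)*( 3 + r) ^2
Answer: 1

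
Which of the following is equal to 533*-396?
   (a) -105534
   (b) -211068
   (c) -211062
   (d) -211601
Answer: b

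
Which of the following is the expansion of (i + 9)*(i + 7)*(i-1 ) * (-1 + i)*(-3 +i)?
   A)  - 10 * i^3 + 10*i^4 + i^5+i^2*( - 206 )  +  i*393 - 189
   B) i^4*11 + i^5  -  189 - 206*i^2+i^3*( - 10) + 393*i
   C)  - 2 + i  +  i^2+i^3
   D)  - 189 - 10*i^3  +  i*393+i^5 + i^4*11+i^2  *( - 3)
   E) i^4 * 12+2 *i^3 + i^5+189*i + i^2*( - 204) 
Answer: B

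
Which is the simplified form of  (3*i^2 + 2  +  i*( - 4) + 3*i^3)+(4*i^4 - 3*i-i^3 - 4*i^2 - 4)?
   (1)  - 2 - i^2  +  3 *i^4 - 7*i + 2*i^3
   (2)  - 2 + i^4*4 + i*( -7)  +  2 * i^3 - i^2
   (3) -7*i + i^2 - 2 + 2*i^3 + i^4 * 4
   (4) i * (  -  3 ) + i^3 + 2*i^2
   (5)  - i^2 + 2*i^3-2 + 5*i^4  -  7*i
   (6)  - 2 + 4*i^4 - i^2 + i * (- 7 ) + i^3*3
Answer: 2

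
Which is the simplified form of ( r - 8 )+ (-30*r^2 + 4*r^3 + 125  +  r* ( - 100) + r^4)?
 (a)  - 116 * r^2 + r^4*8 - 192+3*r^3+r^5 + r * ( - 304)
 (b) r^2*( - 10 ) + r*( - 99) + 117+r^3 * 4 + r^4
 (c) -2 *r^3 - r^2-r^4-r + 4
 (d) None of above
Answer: d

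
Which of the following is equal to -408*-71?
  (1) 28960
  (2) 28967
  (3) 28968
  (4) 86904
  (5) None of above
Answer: 3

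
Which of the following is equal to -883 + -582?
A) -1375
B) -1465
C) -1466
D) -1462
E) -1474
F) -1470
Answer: B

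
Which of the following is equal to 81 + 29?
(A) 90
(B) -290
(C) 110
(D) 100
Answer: C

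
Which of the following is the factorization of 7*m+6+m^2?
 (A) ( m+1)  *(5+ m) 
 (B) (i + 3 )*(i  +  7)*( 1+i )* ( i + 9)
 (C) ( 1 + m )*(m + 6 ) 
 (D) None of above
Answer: C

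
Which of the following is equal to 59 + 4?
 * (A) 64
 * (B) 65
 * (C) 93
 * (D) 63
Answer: D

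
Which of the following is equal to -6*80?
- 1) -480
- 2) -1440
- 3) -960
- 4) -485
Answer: 1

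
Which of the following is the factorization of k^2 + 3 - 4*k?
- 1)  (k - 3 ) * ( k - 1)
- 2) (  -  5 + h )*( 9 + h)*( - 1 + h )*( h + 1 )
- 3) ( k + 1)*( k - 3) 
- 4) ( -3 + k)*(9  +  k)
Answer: 1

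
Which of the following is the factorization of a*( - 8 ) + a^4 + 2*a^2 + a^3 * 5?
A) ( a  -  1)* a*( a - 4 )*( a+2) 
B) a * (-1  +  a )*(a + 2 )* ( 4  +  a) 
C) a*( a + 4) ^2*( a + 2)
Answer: B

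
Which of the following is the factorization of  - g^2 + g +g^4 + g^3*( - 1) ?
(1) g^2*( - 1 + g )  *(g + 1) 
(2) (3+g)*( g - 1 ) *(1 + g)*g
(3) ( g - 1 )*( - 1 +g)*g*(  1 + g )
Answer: 3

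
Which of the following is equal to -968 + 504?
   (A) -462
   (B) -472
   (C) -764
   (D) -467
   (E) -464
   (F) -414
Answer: E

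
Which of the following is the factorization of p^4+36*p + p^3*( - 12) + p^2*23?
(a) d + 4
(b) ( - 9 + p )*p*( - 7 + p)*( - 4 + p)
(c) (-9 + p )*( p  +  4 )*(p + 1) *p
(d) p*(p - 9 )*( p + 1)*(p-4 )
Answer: d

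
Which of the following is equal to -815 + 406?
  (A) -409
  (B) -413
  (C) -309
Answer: A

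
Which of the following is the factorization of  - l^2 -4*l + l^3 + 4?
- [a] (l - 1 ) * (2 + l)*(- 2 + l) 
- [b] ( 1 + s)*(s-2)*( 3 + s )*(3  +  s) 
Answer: a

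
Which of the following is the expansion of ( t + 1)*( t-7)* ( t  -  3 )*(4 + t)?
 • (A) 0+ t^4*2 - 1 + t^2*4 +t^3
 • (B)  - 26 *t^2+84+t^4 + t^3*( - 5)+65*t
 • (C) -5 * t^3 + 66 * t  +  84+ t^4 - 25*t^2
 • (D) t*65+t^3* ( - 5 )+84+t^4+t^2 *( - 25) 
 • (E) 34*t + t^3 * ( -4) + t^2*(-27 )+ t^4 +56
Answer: D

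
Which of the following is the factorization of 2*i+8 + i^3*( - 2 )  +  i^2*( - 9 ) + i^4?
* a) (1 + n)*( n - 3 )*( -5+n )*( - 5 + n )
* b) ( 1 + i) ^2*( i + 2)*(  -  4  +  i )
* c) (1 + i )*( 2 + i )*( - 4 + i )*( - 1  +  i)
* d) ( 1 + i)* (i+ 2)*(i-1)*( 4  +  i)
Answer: c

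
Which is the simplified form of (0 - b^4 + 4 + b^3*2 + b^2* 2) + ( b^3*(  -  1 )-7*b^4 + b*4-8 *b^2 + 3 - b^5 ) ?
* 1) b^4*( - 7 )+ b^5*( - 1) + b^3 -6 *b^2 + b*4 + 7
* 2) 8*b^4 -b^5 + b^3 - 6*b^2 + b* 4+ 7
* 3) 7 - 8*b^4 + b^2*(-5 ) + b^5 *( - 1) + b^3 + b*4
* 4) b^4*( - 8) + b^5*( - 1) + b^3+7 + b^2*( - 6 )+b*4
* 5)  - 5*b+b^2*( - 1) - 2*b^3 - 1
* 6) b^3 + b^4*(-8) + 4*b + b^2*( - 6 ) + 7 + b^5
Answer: 4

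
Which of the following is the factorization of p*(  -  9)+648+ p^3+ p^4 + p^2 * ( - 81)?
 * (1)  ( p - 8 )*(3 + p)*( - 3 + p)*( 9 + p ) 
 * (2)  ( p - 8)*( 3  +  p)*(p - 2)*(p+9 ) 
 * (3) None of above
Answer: 1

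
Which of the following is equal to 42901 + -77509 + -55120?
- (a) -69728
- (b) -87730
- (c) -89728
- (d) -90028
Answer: c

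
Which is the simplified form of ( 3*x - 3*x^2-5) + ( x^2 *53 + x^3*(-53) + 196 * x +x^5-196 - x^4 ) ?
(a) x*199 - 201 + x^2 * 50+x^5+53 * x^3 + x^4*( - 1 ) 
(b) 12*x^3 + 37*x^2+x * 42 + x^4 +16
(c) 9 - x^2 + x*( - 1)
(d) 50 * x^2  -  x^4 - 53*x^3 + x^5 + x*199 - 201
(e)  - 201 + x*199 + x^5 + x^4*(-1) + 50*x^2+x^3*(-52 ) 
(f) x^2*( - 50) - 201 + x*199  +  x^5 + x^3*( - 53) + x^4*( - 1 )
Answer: d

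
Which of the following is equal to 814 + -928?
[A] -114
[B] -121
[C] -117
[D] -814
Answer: A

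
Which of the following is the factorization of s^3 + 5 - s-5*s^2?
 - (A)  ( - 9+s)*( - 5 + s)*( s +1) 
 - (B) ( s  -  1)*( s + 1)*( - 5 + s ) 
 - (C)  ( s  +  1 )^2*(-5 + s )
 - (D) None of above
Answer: B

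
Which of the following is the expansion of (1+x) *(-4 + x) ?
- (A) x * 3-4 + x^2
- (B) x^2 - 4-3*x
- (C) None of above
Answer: B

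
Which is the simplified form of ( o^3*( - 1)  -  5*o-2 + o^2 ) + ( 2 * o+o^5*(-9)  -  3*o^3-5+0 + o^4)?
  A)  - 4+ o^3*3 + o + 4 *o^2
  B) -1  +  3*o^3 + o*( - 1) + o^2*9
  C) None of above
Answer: C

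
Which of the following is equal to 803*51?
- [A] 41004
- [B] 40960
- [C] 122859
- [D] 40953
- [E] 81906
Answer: D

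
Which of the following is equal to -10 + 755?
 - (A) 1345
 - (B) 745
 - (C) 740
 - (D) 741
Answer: B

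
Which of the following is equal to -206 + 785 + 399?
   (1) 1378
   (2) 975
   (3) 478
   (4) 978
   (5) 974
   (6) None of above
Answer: 4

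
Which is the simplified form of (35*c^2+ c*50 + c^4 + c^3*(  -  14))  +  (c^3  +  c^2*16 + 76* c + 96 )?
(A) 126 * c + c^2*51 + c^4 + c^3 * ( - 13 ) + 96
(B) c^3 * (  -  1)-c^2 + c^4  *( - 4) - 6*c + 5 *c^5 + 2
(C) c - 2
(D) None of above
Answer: A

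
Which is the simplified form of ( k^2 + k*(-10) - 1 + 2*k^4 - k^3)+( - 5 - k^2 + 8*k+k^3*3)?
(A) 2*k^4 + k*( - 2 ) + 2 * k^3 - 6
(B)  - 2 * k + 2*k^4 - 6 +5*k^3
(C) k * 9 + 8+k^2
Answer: A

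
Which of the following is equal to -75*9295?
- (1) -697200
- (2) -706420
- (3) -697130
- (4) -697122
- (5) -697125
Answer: 5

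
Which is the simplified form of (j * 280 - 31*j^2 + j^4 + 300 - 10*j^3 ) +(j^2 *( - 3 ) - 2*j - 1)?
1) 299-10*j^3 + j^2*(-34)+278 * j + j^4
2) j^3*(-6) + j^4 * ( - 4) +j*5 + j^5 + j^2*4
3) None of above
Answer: 1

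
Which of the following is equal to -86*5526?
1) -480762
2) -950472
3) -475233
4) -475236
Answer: 4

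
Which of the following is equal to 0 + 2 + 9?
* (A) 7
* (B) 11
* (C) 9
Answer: B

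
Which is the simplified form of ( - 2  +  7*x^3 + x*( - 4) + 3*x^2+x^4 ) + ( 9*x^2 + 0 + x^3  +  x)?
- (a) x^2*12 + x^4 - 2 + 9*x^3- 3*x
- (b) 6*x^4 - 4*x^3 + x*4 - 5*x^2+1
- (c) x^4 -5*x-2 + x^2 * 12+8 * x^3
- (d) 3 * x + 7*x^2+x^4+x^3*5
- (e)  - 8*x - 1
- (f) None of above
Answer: f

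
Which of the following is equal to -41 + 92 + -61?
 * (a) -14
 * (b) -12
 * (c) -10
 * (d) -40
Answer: c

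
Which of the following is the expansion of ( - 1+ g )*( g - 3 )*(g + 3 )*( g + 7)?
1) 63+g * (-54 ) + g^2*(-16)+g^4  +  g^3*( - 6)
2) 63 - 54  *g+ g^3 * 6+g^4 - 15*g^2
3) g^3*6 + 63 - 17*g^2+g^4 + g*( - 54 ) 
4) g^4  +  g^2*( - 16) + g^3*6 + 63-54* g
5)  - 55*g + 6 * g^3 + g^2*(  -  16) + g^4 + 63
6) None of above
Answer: 4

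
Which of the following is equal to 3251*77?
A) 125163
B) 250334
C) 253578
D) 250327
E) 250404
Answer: D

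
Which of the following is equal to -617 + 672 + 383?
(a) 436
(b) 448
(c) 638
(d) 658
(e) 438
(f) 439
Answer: e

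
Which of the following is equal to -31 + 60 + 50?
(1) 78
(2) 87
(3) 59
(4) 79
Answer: 4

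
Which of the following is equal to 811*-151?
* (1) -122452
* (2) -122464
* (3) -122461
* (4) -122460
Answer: 3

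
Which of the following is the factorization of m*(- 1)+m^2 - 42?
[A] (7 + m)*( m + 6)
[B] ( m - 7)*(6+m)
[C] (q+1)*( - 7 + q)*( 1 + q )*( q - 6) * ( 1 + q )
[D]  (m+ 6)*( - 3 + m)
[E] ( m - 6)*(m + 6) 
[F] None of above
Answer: B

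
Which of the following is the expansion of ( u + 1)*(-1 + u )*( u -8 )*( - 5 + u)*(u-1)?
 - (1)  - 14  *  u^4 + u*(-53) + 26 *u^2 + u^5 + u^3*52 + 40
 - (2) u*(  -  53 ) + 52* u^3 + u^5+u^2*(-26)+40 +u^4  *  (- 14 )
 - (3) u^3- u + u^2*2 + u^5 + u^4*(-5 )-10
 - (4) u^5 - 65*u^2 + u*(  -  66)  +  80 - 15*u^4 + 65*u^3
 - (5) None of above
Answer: 2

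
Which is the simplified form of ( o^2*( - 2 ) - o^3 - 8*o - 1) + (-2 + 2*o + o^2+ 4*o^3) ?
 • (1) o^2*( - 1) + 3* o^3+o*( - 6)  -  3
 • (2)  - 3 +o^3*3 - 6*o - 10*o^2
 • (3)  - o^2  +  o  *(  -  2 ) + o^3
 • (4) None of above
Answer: 1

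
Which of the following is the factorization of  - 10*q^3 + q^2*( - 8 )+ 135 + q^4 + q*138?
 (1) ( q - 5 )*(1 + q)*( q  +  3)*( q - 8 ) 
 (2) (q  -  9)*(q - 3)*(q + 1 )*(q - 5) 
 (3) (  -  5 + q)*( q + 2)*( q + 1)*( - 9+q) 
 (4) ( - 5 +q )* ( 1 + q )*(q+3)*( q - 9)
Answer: 4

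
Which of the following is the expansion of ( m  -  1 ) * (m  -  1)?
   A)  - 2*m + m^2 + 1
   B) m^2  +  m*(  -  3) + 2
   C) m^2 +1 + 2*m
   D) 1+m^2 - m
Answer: A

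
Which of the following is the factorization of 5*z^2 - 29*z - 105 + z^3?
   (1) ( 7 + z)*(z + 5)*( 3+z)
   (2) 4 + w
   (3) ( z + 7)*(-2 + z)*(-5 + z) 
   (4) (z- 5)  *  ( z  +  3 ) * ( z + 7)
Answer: 4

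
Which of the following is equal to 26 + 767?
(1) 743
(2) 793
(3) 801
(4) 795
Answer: 2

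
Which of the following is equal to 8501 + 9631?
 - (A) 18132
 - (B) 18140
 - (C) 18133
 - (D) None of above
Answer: A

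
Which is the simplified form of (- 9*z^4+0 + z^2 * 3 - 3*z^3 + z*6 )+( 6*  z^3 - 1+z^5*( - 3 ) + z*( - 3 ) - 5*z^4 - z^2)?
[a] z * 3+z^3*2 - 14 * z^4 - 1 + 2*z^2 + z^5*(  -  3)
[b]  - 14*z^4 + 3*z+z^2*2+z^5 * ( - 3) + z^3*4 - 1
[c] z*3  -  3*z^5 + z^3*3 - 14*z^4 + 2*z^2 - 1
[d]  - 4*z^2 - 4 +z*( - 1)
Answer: c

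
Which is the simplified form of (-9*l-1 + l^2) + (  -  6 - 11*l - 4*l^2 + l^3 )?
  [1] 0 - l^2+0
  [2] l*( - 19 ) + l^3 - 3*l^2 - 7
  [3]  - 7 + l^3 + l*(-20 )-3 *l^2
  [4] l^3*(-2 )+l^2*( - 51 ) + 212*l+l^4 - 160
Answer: 3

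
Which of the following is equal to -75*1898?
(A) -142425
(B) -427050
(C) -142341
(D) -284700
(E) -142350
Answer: E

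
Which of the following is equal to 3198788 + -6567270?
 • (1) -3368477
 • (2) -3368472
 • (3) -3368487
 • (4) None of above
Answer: 4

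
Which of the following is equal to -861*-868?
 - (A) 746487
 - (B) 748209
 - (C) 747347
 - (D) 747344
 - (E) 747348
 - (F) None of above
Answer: E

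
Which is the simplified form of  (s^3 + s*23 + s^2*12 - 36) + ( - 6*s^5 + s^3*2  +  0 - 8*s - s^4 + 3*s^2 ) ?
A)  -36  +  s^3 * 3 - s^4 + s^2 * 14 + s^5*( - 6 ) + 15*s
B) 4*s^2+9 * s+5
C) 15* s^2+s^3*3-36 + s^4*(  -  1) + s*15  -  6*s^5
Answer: C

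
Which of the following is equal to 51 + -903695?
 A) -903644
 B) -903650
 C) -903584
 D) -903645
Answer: A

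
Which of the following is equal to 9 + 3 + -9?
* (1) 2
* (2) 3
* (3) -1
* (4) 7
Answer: 2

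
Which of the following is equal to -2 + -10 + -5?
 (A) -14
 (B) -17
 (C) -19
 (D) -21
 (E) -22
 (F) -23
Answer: B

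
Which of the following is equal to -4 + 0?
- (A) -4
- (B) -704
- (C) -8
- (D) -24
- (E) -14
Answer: A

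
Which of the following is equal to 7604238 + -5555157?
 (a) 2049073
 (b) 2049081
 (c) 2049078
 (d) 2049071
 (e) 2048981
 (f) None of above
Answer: b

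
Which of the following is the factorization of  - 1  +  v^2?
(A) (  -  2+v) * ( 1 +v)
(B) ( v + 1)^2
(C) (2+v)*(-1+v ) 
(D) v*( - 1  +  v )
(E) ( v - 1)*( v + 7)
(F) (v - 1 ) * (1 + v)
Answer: F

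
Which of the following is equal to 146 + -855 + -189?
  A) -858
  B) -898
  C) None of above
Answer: B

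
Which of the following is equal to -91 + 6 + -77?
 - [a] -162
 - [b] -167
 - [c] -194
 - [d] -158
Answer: a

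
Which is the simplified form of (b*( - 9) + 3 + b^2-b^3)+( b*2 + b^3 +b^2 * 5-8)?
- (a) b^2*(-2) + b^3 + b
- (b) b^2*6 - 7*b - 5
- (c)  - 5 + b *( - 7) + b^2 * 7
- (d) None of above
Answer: b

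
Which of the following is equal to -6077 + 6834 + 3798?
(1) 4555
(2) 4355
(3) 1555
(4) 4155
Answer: 1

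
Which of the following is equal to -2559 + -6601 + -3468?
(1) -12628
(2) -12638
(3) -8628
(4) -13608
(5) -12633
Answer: 1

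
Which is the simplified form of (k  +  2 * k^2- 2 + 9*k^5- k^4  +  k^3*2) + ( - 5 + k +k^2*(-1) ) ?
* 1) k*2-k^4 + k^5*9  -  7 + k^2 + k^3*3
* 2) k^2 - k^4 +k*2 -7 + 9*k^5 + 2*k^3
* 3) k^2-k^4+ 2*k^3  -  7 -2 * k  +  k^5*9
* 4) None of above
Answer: 2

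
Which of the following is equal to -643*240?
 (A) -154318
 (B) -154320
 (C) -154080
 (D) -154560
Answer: B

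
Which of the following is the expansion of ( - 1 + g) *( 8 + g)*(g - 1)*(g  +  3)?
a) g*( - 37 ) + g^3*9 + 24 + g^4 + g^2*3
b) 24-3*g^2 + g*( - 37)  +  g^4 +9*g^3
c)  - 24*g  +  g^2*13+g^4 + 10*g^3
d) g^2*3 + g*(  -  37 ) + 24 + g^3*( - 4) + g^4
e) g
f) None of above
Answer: a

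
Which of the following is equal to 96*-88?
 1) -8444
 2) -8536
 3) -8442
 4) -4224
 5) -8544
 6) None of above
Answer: 6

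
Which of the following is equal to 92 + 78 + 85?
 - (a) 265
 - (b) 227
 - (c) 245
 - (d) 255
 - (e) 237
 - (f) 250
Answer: d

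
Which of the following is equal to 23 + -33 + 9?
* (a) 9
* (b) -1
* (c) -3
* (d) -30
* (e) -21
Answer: b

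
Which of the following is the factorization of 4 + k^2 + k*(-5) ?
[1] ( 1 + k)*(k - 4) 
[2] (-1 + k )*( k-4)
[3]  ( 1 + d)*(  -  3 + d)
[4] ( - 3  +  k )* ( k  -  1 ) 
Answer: 2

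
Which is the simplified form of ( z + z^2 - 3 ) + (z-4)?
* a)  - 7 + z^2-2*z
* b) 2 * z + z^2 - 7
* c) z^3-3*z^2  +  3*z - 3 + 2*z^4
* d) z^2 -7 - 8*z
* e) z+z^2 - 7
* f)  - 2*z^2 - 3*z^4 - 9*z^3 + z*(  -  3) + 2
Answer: b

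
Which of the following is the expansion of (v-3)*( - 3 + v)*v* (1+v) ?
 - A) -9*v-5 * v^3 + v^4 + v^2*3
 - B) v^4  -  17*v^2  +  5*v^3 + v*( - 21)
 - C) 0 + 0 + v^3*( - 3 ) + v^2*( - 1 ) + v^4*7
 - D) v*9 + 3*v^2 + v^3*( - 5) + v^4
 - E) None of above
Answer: D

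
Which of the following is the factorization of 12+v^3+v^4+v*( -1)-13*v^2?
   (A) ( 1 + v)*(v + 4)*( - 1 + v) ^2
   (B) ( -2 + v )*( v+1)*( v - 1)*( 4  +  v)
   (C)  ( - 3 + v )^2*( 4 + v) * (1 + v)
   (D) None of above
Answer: D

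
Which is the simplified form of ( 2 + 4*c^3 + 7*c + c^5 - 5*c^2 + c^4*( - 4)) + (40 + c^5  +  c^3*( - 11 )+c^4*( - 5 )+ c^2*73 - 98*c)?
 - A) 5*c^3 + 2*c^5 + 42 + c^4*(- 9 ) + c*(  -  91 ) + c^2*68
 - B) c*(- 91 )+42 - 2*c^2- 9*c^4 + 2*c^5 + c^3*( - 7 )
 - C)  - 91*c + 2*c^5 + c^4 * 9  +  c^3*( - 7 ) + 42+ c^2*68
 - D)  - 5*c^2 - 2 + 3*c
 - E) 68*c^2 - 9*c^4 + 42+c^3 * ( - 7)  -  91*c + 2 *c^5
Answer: E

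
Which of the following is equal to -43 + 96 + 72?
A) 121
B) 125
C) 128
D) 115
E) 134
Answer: B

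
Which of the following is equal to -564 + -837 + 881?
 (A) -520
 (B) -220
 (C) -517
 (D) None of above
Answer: A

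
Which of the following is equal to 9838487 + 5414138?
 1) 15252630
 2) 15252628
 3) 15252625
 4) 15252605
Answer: 3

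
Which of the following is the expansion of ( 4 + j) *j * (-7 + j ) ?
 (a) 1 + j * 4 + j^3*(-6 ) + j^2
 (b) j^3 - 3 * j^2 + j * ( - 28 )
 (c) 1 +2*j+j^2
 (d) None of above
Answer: b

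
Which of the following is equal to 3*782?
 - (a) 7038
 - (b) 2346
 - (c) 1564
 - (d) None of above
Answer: b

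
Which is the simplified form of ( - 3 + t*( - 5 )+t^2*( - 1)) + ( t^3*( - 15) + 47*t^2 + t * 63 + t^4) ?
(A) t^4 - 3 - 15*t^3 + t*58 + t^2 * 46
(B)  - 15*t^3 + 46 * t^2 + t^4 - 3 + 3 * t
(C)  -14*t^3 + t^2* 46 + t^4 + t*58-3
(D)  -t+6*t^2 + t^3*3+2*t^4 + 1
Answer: A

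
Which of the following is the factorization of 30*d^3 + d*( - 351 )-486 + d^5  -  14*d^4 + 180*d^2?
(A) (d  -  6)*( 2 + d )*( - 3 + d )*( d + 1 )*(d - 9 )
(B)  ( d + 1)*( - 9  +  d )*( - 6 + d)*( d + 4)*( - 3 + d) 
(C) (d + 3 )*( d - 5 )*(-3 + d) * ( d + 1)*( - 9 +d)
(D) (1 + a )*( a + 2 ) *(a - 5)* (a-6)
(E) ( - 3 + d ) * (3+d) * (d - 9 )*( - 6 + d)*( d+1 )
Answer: E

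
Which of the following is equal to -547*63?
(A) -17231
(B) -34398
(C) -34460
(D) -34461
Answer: D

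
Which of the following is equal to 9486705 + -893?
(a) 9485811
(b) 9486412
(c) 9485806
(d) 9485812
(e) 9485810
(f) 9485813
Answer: d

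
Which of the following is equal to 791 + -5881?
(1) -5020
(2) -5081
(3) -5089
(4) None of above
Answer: 4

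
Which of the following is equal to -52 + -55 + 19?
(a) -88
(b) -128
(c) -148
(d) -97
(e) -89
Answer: a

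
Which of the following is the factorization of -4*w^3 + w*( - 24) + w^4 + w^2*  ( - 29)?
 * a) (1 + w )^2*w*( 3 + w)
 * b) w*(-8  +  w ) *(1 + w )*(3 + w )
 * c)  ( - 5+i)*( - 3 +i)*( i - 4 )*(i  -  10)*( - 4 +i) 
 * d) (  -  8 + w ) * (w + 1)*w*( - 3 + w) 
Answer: b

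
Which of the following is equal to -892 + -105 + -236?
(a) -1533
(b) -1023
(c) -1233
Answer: c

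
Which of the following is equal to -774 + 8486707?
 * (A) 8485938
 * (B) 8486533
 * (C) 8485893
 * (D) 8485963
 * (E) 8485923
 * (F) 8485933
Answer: F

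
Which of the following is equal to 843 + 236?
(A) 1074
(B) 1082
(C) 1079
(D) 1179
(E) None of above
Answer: C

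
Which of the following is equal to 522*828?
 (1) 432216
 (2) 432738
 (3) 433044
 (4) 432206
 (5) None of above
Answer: 1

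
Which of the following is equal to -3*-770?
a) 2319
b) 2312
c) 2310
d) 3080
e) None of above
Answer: c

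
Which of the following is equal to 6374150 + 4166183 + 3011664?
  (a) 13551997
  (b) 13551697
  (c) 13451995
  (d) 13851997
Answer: a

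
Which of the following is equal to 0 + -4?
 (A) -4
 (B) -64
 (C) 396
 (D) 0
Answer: A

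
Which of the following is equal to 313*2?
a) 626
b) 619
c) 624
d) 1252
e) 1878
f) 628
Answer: a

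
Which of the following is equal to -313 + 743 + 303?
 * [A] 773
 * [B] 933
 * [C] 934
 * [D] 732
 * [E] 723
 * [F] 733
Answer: F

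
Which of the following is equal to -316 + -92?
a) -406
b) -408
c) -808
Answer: b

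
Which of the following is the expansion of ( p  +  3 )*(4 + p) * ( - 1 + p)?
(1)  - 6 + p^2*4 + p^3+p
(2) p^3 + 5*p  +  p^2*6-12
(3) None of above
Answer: 2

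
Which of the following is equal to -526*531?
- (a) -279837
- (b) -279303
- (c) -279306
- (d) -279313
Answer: c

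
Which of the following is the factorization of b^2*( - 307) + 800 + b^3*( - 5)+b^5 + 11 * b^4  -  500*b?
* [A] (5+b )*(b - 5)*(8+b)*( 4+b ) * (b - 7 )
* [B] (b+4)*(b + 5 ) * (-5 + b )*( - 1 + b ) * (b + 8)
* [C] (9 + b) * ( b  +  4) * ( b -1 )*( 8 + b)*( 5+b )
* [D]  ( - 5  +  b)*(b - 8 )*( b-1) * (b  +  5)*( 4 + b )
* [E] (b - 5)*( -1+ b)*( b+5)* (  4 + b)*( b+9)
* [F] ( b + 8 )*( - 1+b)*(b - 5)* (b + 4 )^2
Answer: B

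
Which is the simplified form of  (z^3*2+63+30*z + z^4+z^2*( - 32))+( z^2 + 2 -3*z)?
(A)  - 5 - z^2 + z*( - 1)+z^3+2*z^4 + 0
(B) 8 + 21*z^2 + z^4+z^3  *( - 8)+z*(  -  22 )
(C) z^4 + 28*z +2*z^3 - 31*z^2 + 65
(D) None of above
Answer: D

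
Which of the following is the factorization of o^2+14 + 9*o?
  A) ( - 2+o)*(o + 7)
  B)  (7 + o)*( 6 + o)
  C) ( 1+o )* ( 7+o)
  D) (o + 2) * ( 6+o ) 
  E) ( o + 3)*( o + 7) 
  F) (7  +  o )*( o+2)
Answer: F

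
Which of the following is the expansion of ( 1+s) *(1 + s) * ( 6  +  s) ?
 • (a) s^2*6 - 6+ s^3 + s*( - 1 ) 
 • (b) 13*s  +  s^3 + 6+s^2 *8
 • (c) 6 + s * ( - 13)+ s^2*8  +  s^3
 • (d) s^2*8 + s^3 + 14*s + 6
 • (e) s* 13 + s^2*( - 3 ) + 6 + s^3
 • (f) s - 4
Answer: b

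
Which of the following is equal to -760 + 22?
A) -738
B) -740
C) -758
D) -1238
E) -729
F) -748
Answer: A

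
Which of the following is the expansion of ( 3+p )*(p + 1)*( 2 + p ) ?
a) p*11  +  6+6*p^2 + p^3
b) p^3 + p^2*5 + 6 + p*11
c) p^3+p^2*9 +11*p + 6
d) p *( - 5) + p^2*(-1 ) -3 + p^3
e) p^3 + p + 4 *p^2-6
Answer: a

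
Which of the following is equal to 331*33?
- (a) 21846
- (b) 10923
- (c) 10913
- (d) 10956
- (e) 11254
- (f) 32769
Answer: b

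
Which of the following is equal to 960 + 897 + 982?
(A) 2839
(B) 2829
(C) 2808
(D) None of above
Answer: A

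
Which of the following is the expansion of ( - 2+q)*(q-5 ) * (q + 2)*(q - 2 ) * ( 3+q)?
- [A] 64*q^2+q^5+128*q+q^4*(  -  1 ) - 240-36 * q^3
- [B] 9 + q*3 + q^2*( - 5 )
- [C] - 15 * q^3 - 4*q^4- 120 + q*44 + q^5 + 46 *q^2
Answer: C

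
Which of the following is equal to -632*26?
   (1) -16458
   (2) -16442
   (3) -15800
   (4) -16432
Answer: 4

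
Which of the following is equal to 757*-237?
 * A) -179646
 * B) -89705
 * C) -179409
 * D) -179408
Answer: C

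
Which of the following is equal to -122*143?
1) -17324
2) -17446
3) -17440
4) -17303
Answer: 2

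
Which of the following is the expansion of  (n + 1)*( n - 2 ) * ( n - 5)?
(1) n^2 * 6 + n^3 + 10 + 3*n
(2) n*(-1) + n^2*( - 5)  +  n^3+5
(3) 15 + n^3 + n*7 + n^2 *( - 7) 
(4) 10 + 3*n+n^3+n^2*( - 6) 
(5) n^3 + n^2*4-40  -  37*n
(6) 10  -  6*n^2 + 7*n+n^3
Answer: 4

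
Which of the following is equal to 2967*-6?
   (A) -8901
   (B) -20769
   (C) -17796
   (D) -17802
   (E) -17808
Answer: D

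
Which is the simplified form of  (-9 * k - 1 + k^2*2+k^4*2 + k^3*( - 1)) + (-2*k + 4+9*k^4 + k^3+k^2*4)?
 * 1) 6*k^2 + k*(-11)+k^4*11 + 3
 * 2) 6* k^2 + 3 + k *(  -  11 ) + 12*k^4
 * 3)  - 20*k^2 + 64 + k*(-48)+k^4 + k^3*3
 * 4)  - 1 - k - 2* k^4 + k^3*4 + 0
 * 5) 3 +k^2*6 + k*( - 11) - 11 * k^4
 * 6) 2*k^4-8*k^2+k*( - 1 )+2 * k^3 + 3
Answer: 1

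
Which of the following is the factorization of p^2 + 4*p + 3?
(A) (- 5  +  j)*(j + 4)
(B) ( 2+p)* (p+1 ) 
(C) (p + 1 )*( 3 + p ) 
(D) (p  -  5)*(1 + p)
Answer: C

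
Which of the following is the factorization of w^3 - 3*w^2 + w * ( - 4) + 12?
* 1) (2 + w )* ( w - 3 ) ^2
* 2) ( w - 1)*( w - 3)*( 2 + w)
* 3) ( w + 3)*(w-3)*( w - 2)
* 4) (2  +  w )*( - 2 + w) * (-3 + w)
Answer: 4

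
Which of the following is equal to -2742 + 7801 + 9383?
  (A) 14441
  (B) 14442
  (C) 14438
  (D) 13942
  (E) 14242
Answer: B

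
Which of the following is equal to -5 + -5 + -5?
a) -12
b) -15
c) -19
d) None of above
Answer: b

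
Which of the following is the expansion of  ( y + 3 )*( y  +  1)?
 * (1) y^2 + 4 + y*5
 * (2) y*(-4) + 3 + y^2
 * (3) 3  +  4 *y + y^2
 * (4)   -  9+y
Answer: 3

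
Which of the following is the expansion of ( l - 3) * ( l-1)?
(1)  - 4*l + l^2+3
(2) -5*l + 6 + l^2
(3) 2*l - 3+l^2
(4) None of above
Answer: 1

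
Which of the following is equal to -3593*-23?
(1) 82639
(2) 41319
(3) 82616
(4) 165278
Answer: 1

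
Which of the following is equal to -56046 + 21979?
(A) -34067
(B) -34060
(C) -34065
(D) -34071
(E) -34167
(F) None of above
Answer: A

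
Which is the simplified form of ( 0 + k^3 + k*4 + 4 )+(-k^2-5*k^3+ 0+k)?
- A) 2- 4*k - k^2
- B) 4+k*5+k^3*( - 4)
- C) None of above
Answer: C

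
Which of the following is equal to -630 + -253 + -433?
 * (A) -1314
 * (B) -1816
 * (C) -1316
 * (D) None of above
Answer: C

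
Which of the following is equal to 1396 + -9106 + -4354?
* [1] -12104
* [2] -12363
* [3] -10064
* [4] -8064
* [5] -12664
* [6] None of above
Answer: 6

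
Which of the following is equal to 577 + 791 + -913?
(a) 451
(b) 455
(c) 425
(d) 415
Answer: b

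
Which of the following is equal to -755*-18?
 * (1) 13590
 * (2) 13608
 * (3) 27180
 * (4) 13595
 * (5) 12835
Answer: 1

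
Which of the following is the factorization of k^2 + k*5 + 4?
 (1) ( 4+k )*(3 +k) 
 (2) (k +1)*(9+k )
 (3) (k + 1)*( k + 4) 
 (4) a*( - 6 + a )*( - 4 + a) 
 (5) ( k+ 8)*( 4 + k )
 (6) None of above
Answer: 3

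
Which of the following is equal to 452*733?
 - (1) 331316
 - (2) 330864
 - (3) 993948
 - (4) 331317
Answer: 1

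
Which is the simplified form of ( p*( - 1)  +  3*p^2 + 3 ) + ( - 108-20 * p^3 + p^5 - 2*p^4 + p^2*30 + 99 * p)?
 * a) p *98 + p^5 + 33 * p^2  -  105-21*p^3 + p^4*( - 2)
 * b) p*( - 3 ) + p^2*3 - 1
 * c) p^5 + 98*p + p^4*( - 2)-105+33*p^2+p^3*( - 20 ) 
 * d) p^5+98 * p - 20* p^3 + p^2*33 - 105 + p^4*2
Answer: c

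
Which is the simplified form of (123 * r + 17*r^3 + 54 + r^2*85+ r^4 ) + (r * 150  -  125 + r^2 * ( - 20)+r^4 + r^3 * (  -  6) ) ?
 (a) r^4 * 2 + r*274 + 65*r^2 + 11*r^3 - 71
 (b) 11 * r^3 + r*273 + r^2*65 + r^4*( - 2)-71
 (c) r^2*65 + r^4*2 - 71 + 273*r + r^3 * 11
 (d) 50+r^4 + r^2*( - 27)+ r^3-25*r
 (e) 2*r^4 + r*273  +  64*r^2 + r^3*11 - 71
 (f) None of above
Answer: c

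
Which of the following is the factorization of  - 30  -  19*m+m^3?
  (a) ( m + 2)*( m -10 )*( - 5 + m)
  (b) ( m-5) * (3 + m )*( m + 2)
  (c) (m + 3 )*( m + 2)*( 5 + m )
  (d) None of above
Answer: b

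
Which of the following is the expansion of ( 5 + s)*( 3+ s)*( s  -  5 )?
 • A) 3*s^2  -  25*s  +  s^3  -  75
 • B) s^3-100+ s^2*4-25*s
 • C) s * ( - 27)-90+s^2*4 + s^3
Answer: A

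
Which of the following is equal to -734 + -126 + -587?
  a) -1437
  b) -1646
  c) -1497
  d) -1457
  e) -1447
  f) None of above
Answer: e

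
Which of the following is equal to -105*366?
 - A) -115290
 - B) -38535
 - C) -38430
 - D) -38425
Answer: C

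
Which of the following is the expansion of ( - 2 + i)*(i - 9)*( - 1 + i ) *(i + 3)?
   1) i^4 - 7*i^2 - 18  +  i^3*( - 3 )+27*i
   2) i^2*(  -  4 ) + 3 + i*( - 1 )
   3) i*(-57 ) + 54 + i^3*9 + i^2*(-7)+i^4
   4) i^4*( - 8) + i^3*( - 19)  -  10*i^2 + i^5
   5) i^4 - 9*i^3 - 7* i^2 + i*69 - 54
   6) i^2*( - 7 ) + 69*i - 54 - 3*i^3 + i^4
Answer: 5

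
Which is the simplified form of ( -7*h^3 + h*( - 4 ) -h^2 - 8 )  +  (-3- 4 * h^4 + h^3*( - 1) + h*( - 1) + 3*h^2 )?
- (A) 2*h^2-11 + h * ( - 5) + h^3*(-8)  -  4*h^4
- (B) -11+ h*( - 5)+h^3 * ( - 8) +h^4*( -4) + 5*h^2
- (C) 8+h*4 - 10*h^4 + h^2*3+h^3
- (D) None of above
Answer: A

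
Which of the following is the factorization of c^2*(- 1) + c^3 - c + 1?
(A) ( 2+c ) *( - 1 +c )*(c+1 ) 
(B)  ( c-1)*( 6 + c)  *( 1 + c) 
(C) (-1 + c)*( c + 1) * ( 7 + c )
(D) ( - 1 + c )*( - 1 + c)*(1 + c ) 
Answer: D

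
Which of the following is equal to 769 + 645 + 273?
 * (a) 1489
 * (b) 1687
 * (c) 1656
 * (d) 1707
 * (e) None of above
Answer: b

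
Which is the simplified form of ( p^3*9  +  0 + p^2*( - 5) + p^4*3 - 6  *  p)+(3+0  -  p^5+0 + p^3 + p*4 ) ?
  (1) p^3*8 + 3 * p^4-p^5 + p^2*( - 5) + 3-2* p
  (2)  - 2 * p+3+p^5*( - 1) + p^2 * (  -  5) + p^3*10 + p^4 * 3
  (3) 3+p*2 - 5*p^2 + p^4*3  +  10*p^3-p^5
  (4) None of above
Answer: 2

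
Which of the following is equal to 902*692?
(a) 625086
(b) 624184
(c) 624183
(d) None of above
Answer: b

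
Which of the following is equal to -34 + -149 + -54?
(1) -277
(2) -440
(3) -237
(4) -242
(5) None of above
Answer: 3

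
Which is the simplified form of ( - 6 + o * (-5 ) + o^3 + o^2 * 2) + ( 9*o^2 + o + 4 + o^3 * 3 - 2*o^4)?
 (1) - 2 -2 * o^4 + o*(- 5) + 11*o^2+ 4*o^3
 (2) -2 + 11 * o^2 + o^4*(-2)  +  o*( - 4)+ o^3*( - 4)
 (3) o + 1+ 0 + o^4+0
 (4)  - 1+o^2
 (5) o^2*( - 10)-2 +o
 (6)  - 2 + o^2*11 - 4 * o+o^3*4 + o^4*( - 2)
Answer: 6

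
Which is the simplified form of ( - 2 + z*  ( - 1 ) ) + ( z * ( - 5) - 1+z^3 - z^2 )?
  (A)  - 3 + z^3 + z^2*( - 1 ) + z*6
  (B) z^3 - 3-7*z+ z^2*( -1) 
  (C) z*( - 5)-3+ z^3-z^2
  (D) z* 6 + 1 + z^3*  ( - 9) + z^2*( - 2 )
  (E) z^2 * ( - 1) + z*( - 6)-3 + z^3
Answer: E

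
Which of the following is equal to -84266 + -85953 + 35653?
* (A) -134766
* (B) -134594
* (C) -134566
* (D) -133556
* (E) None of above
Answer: C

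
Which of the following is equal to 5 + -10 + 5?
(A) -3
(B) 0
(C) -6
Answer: B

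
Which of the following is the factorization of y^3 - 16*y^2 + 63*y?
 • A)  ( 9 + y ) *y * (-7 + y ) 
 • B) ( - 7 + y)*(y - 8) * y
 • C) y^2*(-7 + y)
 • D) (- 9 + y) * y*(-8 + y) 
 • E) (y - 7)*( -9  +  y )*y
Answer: E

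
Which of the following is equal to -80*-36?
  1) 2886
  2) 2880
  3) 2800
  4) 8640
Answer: 2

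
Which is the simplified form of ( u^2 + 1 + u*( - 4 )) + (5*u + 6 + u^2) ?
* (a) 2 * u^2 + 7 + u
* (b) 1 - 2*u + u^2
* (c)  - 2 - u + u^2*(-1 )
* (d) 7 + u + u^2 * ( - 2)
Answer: a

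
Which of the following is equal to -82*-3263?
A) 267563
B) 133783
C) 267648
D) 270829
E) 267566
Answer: E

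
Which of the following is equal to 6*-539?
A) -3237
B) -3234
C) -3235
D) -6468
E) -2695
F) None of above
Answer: B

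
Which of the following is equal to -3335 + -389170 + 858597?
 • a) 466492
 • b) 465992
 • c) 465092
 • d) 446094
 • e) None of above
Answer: e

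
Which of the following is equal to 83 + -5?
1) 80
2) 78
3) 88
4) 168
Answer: 2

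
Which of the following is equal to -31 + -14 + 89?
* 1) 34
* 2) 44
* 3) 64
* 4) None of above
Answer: 2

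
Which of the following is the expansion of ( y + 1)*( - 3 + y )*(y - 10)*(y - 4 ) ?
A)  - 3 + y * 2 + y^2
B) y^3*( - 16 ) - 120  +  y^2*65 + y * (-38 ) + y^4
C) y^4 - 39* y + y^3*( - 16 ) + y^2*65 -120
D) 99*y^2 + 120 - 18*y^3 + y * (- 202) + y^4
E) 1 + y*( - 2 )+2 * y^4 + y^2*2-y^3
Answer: B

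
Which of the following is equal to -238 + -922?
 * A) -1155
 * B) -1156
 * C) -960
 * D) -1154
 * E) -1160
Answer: E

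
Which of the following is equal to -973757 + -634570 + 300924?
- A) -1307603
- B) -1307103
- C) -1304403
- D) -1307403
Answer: D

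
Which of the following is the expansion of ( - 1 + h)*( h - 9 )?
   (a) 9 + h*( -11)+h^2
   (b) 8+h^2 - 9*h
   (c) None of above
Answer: c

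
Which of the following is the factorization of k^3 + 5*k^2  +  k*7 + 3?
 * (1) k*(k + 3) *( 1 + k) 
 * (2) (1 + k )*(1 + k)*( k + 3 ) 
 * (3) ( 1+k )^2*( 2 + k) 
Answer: 2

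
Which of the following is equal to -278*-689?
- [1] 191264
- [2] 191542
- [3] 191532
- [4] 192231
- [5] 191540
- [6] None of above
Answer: 2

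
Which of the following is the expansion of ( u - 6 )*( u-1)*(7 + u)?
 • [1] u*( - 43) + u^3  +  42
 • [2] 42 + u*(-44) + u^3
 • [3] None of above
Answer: 1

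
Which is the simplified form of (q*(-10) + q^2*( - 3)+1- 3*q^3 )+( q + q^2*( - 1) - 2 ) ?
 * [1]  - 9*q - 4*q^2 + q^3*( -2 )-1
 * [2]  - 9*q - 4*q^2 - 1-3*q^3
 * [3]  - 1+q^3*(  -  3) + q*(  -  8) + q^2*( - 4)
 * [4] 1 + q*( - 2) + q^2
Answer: 2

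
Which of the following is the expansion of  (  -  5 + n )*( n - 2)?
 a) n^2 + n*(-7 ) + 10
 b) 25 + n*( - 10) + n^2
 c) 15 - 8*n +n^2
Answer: a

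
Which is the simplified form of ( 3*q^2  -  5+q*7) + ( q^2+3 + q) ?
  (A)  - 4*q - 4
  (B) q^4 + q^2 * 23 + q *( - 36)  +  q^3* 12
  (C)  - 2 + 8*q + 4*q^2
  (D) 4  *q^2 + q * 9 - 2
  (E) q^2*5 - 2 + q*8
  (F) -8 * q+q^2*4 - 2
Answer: C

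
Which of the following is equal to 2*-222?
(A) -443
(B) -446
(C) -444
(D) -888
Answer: C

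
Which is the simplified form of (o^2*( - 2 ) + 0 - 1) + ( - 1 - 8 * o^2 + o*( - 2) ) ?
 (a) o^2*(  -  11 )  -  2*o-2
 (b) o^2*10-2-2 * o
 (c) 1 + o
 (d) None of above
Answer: d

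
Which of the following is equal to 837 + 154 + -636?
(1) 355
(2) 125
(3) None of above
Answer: 1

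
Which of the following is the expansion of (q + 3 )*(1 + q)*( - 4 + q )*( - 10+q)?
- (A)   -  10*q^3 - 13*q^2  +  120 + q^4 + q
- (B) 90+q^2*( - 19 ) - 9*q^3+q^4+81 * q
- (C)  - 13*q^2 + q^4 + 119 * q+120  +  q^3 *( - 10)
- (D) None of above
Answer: D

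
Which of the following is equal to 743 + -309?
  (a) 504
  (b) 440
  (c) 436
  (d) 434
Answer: d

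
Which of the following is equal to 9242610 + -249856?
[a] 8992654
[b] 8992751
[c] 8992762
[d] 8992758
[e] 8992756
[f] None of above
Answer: f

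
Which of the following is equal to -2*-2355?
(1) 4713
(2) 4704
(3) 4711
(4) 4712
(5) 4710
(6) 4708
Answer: 5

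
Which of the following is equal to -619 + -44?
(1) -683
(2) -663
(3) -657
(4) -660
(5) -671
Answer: 2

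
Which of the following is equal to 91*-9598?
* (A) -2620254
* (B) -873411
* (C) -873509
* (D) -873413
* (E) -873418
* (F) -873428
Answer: E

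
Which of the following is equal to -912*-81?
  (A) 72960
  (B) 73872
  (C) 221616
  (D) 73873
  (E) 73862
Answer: B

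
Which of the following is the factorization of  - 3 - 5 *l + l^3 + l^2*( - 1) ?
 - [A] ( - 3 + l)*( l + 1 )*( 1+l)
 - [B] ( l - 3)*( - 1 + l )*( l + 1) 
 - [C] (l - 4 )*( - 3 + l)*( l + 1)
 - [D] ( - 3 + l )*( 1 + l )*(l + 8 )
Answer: A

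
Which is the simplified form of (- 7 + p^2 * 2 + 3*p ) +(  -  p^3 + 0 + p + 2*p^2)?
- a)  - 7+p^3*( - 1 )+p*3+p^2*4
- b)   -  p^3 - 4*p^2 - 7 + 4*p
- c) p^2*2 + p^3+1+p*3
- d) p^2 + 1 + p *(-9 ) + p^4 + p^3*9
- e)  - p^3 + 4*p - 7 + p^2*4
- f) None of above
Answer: e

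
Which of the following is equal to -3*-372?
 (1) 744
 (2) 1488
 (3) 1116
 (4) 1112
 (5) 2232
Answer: 3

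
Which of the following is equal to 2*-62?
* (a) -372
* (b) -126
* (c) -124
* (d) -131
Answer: c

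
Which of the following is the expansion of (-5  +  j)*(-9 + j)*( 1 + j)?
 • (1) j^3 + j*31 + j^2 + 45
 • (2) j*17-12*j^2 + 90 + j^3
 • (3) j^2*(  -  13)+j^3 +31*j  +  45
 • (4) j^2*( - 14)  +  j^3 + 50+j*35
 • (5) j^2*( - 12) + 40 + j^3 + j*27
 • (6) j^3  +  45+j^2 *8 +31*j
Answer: 3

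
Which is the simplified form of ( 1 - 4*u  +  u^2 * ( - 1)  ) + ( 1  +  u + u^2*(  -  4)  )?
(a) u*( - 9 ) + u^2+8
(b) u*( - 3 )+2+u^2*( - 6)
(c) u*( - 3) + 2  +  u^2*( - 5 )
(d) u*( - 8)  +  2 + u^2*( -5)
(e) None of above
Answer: c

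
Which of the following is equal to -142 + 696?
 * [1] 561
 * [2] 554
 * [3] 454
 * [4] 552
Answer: 2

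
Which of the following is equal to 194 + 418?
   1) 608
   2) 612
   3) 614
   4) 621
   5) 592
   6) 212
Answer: 2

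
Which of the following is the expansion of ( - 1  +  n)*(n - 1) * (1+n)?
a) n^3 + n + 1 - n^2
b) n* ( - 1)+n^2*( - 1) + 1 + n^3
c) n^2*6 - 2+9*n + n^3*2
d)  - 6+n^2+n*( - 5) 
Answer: b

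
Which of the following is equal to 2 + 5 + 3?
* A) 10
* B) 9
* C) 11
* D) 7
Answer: A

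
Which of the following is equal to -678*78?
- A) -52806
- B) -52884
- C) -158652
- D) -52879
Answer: B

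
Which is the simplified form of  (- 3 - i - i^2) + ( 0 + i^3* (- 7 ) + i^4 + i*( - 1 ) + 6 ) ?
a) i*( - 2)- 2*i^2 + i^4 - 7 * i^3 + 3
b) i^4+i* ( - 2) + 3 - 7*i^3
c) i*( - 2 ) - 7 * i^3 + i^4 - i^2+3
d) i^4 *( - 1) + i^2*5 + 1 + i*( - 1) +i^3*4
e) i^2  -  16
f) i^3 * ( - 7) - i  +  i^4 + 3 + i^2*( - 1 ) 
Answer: c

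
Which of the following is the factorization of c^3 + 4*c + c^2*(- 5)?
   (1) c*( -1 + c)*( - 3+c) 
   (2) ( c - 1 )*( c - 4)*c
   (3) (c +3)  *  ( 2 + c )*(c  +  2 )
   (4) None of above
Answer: 2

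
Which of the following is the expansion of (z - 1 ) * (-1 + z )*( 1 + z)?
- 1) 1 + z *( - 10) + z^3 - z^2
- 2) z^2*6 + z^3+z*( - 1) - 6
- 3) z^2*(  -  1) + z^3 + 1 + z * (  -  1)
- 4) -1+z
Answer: 3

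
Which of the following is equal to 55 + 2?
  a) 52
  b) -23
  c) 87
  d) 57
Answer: d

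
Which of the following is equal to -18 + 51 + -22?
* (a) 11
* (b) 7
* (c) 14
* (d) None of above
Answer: a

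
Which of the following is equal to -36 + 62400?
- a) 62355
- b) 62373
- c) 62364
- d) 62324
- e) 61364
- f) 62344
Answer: c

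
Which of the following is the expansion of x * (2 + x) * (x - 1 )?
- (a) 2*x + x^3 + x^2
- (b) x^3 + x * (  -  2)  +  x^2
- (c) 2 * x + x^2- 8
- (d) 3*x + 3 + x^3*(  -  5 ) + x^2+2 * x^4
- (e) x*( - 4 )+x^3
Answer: b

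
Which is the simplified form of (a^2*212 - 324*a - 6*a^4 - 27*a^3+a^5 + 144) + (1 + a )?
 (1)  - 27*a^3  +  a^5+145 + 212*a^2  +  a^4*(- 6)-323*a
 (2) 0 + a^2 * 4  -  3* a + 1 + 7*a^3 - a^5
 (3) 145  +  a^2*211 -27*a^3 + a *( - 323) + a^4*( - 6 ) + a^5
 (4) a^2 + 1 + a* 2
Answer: 1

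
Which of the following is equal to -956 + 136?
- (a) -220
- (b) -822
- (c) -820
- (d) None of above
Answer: c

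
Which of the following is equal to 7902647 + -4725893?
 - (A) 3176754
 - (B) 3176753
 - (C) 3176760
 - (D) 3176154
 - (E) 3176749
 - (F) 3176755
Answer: A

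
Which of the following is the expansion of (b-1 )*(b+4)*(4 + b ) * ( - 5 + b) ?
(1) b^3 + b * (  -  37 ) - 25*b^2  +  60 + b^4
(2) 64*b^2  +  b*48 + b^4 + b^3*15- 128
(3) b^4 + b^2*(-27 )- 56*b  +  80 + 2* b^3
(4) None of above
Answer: 3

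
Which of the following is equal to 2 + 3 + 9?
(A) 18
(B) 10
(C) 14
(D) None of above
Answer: C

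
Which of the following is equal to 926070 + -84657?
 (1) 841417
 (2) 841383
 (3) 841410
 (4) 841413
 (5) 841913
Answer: 4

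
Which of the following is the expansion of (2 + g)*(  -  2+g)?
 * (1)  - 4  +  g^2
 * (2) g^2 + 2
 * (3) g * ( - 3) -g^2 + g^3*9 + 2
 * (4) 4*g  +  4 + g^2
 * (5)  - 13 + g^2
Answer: 1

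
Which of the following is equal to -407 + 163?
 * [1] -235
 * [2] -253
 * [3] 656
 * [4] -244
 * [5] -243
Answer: 4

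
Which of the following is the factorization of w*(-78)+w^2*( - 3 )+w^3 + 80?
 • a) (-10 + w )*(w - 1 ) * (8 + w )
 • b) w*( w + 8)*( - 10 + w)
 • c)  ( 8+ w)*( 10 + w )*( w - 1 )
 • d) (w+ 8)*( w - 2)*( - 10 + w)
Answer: a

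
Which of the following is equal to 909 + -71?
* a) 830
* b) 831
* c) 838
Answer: c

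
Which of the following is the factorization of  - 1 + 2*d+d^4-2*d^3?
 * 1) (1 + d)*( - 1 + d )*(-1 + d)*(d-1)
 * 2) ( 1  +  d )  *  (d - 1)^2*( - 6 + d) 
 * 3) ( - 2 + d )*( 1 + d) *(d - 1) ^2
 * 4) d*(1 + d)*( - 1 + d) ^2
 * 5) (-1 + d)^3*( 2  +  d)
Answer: 1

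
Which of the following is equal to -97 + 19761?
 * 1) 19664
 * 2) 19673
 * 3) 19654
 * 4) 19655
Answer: 1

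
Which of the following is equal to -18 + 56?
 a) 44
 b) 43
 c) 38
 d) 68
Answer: c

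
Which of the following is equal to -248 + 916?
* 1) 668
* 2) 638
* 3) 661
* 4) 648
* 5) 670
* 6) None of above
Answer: 1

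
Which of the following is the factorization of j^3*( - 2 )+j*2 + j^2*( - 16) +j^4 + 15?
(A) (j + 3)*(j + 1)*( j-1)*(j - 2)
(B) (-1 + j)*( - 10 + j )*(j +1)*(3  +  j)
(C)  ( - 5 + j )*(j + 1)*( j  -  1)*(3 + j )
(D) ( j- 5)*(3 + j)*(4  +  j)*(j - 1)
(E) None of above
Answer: C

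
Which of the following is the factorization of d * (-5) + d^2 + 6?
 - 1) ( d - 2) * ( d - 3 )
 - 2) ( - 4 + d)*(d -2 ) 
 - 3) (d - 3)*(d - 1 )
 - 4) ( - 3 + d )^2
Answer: 1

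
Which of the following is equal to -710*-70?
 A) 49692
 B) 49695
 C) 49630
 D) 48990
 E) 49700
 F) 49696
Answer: E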